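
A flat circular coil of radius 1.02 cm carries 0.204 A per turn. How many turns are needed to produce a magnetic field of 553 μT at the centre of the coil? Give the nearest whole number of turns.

For an N-turn coil, B = Nμ₀I/(2R). A single turn gives B₁ = 1.26×10⁻⁵ T with R = 0.0102 m.
N = B/B₁ = 5.53×10⁻⁴ / 1.26×10⁻⁵ = 44.01.

N = 44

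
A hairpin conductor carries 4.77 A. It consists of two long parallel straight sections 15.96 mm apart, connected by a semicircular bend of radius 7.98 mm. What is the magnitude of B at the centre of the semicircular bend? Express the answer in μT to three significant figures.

B ≈ 307 μT

The semicircular arc contributes B_arc = μ₀I·π/(4πR) = μ₀I/(4R) = 1.88×10⁻⁴ T.
Each semi-infinite lead is at perpendicular distance R = 0.00798 m from the centre, with the perpendicular foot at its near end, so it contributes μ₀I/(4πR); both point the same way, together 1.20×10⁻⁴ T.
Arc and leads all point the same direction: B = 1.88×10⁻⁴ + 1.20×10⁻⁴ = 3.07×10⁻⁴ T.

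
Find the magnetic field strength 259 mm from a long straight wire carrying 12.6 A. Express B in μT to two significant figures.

B ≈ 9.7 μT

For an infinitely long straight wire, B = μ₀I/(2πd).
B = (4π×10⁻⁷ × 12.6) / (2π × 0.259) = 9.73×10⁻⁶ T.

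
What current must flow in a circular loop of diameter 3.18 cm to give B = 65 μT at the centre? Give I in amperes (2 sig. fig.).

At the centre of a circular loop B = μ₀I/(2R), so I = 2RB/μ₀.
With R = 0.0159 m, I = 2 × 0.0159 × 6.50×10⁻⁵ / (4π×10⁻⁷) = 1.64 A.

I ≈ 1.6 A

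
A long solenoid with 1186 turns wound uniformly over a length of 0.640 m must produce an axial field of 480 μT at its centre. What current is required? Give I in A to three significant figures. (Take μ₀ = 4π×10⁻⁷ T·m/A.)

I ≈ 0.206 A

Inside a long solenoid B = μ₀nI with n = 1853 m⁻¹, so I = B/(μ₀n).
I = 4.80×10⁻⁴ / (4π×10⁻⁷ × 1853) = 0.206 A.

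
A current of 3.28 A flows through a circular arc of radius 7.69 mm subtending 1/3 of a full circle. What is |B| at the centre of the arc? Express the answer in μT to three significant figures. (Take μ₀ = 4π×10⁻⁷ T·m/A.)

The Biot–Savart field of a circular arc at its centre is B = μ₀Iφ/(4πR), with φ = 2.094 rad.
B = (4π×10⁻⁷ × 3.28 × 2.094) / (4π × 0.00769) = 8.93×10⁻⁵ T.

B ≈ 89.3 μT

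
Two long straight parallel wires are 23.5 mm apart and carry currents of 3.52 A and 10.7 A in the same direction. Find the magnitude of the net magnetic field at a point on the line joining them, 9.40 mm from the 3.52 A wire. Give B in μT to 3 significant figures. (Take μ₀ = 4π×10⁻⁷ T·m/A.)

Each long wire gives B = μ₀I/(2πd). Distances are d₁ = 0.0094 m and d₂ = 0.0141 m.
B₁ = 7.49×10⁻⁵ T, B₂ = 1.52×10⁻⁴ T.
Between parallel currents the two contributions point in opposite directions, so they subtract. B = |B₁ − B₂| = |7.49×10⁻⁵ − 1.52×10⁻⁴| = 7.69×10⁻⁵ T.

B ≈ 76.9 μT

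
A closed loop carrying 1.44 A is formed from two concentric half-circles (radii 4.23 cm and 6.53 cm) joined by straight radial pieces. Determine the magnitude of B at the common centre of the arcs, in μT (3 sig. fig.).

The radial connectors point toward the centre, so dl × r̂ = 0 and they contribute nothing.
Each semicircle gives μ₀I/(4R): inner arc 1.07×10⁻⁵ T, outer arc 6.93×10⁻⁶ T.
The two arcs carry current in opposite angular senses, so their fields oppose: B = |1.07×10⁻⁵ − 6.93×10⁻⁶| = 3.77×10⁻⁶ T.

B ≈ 3.77 μT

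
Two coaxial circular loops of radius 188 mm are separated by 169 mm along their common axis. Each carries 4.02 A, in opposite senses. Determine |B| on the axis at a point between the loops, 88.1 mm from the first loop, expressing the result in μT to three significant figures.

B ≈ 0.438 μT

Each loop contributes B = μ₀IR²/[2(R²+z²)^(3/2)] on the axis, with z measured from that loop.
Loop 1 (z = 0.0881 m): B₁ = 9.98×10⁻⁶ T. Loop 2 (z = 0.0809 m): B₂ = 1.04×10⁻⁵ T.
The fields oppose: B = |B₁ − B₂| = 4.38×10⁻⁷ T.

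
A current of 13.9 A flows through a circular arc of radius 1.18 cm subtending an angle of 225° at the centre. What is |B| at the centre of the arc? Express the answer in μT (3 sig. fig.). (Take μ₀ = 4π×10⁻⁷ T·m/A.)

The Biot–Savart field of a circular arc at its centre is B = μ₀Iφ/(4πR), with φ = 3.927 rad.
B = (4π×10⁻⁷ × 13.9 × 3.927) / (4π × 0.0118) = 4.63×10⁻⁴ T.

B ≈ 463 μT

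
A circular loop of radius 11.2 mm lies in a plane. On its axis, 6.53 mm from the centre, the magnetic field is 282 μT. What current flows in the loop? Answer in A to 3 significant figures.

On the axis of a loop, B = μ₀IR²/[2(R²+z²)^(3/2)], so I = 2B(R²+z²)^(3/2)/(μ₀R²).
R² + z² = 0.0001254 + 4.264×10⁻⁵ = 0.0001681 m²; raised to 3/2 gives 2.18×10⁻⁶ m³.
I = 2 × 2.82×10⁻⁴ × 2.18×10⁻⁶ / (1.26×10⁻⁶ × 0.0001254) = 7.80 A.

I ≈ 7.80 A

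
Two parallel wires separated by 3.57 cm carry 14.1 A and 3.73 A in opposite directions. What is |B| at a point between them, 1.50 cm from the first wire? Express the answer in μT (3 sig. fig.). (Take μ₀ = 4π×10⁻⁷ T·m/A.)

B ≈ 224 μT

Each long wire gives B = μ₀I/(2πd). Distances are d₁ = 0.015 m and d₂ = 0.0207 m.
B₁ = 1.88×10⁻⁴ T, B₂ = 3.60×10⁻⁵ T.
Between antiparallel currents both contributions point the same way, so they add. B = B₁ + B₂ = 1.88×10⁻⁴ + 3.60×10⁻⁵ = 2.24×10⁻⁴ T.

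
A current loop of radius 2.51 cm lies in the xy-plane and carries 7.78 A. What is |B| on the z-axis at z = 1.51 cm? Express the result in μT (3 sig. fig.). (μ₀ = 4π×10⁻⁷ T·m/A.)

On the axis of a circular loop, B = μ₀IR² / [2(R²+z²)^(3/2)].
R² + z² = (0.0251)² + (0.0151)² = 0.000858 m², and (R²+z²)^(3/2) = 2.51×10⁻⁵ m³.
B = (4π×10⁻⁷ × 7.78 × 0.00063) / (2 × 2.51×10⁻⁵) = 1.23×10⁻⁴ T.

B ≈ 123 μT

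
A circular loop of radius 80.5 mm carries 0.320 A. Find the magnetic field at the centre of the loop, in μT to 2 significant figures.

At the centre of a circular loop the Biot–Savart law gives B = μ₀I/(2R).
B = (4π×10⁻⁷ × 0.320) / (2 × 0.0805) = 2.50×10⁻⁶ T.

B ≈ 2.5 μT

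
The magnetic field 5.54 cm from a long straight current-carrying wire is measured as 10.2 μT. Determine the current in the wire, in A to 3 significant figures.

For a long straight wire B = μ₀I/(2πd), so I = 2πdB/μ₀.
I = 2π × 0.0554 × 1.02×10⁻⁵ / (4π×10⁻⁷) = 2.83 A.

I ≈ 2.83 A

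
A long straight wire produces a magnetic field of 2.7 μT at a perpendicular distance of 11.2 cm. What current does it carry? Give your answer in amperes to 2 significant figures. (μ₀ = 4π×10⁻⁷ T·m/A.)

I ≈ 1.5 A

For a long straight wire B = μ₀I/(2πd), so I = 2πdB/μ₀.
I = 2π × 0.112 × 2.70×10⁻⁶ / (4π×10⁻⁷) = 1.51 A.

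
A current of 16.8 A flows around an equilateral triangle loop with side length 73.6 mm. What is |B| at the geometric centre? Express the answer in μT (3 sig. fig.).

B ≈ 411 μT

Each side is a finite straight segment at perpendicular distance d = a/(2 tan(π/3)) = 0.02125 m from the centre, with end-angles ±π/3.
One side contributes B₁ = (μ₀I/4πd)·2 sin(π/3) = 1.37×10⁻⁴ T.
All 3 sides add in the same direction: B = 3 × 1.37×10⁻⁴ = 4.11×10⁻⁴ T.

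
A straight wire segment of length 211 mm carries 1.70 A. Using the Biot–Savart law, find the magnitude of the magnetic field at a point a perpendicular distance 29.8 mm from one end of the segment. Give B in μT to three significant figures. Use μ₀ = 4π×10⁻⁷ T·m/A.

B ≈ 5.65 μT

For a finite straight segment, B = (μ₀I/4πd)(sinθ₁ + sinθ₂), where θ₁, θ₂ are the angles from the perpendicular to each end.
The perpendicular foot is at one end, so the two end-offsets along the wire are 0 and L = 0.211 m.
sinθ₁ = 0/√(0²+0.0298²) = 0.0000; sinθ₂ = 0.211/√(0.211²+0.0298²) = 0.9902.
B = (4π×10⁻⁷ × 1.70) / (4π × 0.0298) × (0.0000 + 0.9902) = 5.65×10⁻⁶ T.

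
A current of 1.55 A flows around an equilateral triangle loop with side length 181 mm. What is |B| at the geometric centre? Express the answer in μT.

Each side is a finite straight segment at perpendicular distance d = a/(2 tan(π/3)) = 0.05225 m from the centre, with end-angles ±π/3.
One side contributes B₁ = (μ₀I/4πd)·2 sin(π/3) = 5.14×10⁻⁶ T.
All 3 sides add in the same direction: B = 3 × 5.14×10⁻⁶ = 1.54×10⁻⁵ T.

B ≈ 15.4 μT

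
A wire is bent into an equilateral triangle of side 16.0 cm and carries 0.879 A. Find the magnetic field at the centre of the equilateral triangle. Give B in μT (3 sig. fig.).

B ≈ 9.89 μT

Each side is a finite straight segment at perpendicular distance d = a/(2 tan(π/3)) = 0.04619 m from the centre, with end-angles ±π/3.
One side contributes B₁ = (μ₀I/4πd)·2 sin(π/3) = 3.30×10⁻⁶ T.
All 3 sides add in the same direction: B = 3 × 3.30×10⁻⁶ = 9.89×10⁻⁶ T.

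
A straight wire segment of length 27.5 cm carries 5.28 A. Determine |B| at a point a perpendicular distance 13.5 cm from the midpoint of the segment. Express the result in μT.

B ≈ 5.58 μT

For a finite straight segment, B = (μ₀I/4πd)(sinθ₁ + sinθ₂), where θ₁, θ₂ are the angles from the perpendicular to each end.
The perpendicular from the point meets the wire at its midpoint, so each end is L/2 = 0.1375 m away along the wire.
sinθ₁ = 0.1375/√(0.1375²+0.135²) = 0.7136; sinθ₂ = 0.1375/√(0.1375²+0.135²) = 0.7136.
B = (4π×10⁻⁷ × 5.28) / (4π × 0.135) × (0.7136 + 0.7136) = 5.58×10⁻⁶ T.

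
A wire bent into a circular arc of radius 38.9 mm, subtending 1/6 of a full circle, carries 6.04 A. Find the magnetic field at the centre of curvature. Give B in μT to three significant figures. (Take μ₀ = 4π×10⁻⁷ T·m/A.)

The Biot–Savart field of a circular arc at its centre is B = μ₀Iφ/(4πR), with φ = 1.047 rad.
B = (4π×10⁻⁷ × 6.04 × 1.047) / (4π × 0.0389) = 1.63×10⁻⁵ T.

B ≈ 16.3 μT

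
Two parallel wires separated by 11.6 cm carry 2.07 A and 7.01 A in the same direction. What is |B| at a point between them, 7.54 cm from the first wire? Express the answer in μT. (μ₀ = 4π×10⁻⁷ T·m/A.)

B ≈ 29.0 μT

Each long wire gives B = μ₀I/(2πd). Distances are d₁ = 0.0754 m and d₂ = 0.0406 m.
B₁ = 5.49×10⁻⁶ T, B₂ = 3.45×10⁻⁵ T.
Between parallel currents the two contributions point in opposite directions, so they subtract. B = |B₁ − B₂| = |5.49×10⁻⁶ − 3.45×10⁻⁵| = 2.90×10⁻⁵ T.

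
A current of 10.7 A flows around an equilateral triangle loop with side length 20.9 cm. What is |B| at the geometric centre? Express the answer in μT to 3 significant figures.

B ≈ 92.2 μT

Each side is a finite straight segment at perpendicular distance d = a/(2 tan(π/3)) = 0.06033 m from the centre, with end-angles ±π/3.
One side contributes B₁ = (μ₀I/4πd)·2 sin(π/3) = 3.07×10⁻⁵ T.
All 3 sides add in the same direction: B = 3 × 3.07×10⁻⁵ = 9.22×10⁻⁵ T.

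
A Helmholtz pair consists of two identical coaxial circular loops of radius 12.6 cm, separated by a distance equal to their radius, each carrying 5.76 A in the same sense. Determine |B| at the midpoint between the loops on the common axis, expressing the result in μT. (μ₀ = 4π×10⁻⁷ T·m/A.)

B ≈ 41.1 μT

Each loop contributes B = μ₀IR²/[2(R²+z²)^(3/2)] on the axis, with z measured from that loop.
Loop 1 (z = 0.063 m): B₁ = 2.06×10⁻⁵ T. Loop 2 (z = 0.063 m): B₂ = 2.06×10⁻⁵ T.
The fields add: B = B₁ + B₂ = 4.11×10⁻⁵ T.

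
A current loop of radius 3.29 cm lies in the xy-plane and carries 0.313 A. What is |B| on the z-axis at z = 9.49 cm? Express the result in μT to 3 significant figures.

B ≈ 0.210 μT

On the axis of a circular loop, B = μ₀IR² / [2(R²+z²)^(3/2)].
R² + z² = (0.0329)² + (0.0949)² = 0.01009 m², and (R²+z²)^(3/2) = 1.01×10⁻³ m³.
B = (4π×10⁻⁷ × 0.313 × 0.001082) / (2 × 1.01×10⁻³) = 2.10×10⁻⁷ T.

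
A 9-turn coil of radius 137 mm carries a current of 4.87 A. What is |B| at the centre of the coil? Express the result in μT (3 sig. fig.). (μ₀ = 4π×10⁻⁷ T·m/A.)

B ≈ 201 μT

For an N-turn flat coil, B = Nμ₀I/(2R) with R = 0.137 m.
B = 9 × 2.23×10⁻⁵ T = 2.01×10⁻⁴ T.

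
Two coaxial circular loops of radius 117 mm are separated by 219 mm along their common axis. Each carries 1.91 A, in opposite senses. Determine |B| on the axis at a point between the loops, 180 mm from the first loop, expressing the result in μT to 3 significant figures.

Each loop contributes B = μ₀IR²/[2(R²+z²)^(3/2)] on the axis, with z measured from that loop.
Loop 1 (z = 0.18 m): B₁ = 1.66×10⁻⁶ T. Loop 2 (z = 0.039 m): B₂ = 8.76×10⁻⁶ T.
The fields oppose: B = |B₁ − B₂| = 7.10×10⁻⁶ T.

B ≈ 7.10 μT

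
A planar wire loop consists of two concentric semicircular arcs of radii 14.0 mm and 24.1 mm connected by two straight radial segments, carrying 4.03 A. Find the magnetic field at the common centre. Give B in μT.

B ≈ 37.9 μT

The radial connectors point toward the centre, so dl × r̂ = 0 and they contribute nothing.
Each semicircle gives μ₀I/(4R): inner arc 9.04×10⁻⁵ T, outer arc 5.25×10⁻⁵ T.
The two arcs carry current in opposite angular senses, so their fields oppose: B = |9.04×10⁻⁵ − 5.25×10⁻⁵| = 3.79×10⁻⁵ T.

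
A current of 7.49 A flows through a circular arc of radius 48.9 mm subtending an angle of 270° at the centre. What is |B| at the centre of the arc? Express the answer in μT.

B ≈ 72.2 μT

The Biot–Savart field of a circular arc at its centre is B = μ₀Iφ/(4πR), with φ = 4.712 rad.
B = (4π×10⁻⁷ × 7.49 × 4.712) / (4π × 0.0489) = 7.22×10⁻⁵ T.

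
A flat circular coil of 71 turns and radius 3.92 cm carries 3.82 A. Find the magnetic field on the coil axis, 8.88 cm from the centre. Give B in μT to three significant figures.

B ≈ 286 μT

For an N-turn flat coil, B = Nμ₀IR²/[2(R²+z²)^(3/2)] with R = 0.0392 m, z = 0.0888 m.
B = 71 × 4.03×10⁻⁶ T = 2.86×10⁻⁴ T.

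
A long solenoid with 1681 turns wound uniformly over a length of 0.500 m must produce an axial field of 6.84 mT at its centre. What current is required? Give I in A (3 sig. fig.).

I ≈ 1.62 A

Inside a long solenoid B = μ₀nI with n = 3362 m⁻¹, so I = B/(μ₀n).
I = 6.84×10⁻³ / (4π×10⁻⁷ × 3362) = 1.62 A.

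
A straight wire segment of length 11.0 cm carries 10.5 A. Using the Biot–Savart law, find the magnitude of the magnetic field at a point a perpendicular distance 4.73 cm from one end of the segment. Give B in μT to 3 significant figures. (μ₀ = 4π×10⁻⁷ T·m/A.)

B ≈ 20.4 μT

For a finite straight segment, B = (μ₀I/4πd)(sinθ₁ + sinθ₂), where θ₁, θ₂ are the angles from the perpendicular to each end.
The perpendicular foot is at one end, so the two end-offsets along the wire are 0 and L = 0.11 m.
sinθ₁ = 0/√(0²+0.0473²) = 0.0000; sinθ₂ = 0.11/√(0.11²+0.0473²) = 0.9187.
B = (4π×10⁻⁷ × 10.5) / (4π × 0.0473) × (0.0000 + 0.9187) = 2.04×10⁻⁵ T.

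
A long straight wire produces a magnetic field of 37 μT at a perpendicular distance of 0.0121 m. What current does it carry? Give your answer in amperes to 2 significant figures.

For a long straight wire B = μ₀I/(2πd), so I = 2πdB/μ₀.
I = 2π × 0.0121 × 3.70×10⁻⁵ / (4π×10⁻⁷) = 2.24 A.

I ≈ 2.2 A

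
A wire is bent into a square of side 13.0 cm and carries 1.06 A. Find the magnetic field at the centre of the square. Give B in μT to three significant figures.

B ≈ 9.23 μT

Each side is a finite straight segment at perpendicular distance d = a/(2 tan(π/4)) = 0.065 m from the centre, with end-angles ±π/4.
One side contributes B₁ = (μ₀I/4πd)·2 sin(π/4) = 2.31×10⁻⁶ T.
All 4 sides add in the same direction: B = 4 × 2.31×10⁻⁶ = 9.23×10⁻⁶ T.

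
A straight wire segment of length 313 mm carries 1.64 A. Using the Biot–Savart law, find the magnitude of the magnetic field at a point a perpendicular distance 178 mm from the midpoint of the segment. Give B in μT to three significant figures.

For a finite straight segment, B = (μ₀I/4πd)(sinθ₁ + sinθ₂), where θ₁, θ₂ are the angles from the perpendicular to each end.
The perpendicular from the point meets the wire at its midpoint, so each end is L/2 = 0.1565 m away along the wire.
sinθ₁ = 0.1565/√(0.1565²+0.178²) = 0.6603; sinθ₂ = 0.1565/√(0.1565²+0.178²) = 0.6603.
B = (4π×10⁻⁷ × 1.64) / (4π × 0.178) × (0.6603 + 0.6603) = 1.22×10⁻⁶ T.

B ≈ 1.22 μT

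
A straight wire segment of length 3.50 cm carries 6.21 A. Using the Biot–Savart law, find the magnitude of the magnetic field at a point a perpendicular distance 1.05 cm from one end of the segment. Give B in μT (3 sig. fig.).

B ≈ 56.6 μT

For a finite straight segment, B = (μ₀I/4πd)(sinθ₁ + sinθ₂), where θ₁, θ₂ are the angles from the perpendicular to each end.
The perpendicular foot is at one end, so the two end-offsets along the wire are 0 and L = 0.035 m.
sinθ₁ = 0/√(0²+0.0105²) = 0.0000; sinθ₂ = 0.035/√(0.035²+0.0105²) = 0.9578.
B = (4π×10⁻⁷ × 6.21) / (4π × 0.0105) × (0.0000 + 0.9578) = 5.66×10⁻⁵ T.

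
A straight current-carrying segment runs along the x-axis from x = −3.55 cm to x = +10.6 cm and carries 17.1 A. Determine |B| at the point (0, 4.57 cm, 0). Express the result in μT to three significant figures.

B ≈ 57.3 μT

For a finite straight segment, B = (μ₀I/4πd)(sinθ₁ + sinθ₂), where θ₁, θ₂ are the angles from the perpendicular to each end.
The perpendicular distance is d = 0.0457 m; the end-offsets along the wire are a = 0.0355 m and b = 0.106 m.
sinθ₁ = 0.0355/√(0.0355²+0.0457²) = 0.6135; sinθ₂ = 0.106/√(0.106²+0.0457²) = 0.9183.
B = (4π×10⁻⁷ × 17.1) / (4π × 0.0457) × (0.6135 + 0.9183) = 5.73×10⁻⁵ T.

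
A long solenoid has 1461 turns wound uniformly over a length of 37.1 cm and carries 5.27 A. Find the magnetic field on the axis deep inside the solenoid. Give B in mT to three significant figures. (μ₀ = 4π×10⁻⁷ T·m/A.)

B ≈ 26.1 mT

Inside a long solenoid, B = μ₀nI with n = 3938 turns/m.
B = 4π×10⁻⁷ × 3938 × 5.27 = 2.61×10⁻² T.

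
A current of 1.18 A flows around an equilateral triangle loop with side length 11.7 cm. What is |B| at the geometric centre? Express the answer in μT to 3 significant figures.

Each side is a finite straight segment at perpendicular distance d = a/(2 tan(π/3)) = 0.03377 m from the centre, with end-angles ±π/3.
One side contributes B₁ = (μ₀I/4πd)·2 sin(π/3) = 6.05×10⁻⁶ T.
All 3 sides add in the same direction: B = 3 × 6.05×10⁻⁶ = 1.82×10⁻⁵ T.

B ≈ 18.2 μT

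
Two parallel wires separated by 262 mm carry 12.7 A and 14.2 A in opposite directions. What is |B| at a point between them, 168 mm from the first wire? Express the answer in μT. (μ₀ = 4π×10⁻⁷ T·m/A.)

Each long wire gives B = μ₀I/(2πd). Distances are d₁ = 0.168 m and d₂ = 0.094 m.
B₁ = 1.51×10⁻⁵ T, B₂ = 3.02×10⁻⁵ T.
Between antiparallel currents both contributions point the same way, so they add. B = B₁ + B₂ = 1.51×10⁻⁵ + 3.02×10⁻⁵ = 4.53×10⁻⁵ T.

B ≈ 45.3 μT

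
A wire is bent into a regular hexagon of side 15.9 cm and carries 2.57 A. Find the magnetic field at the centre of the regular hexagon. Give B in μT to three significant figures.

Each side is a finite straight segment at perpendicular distance d = a/(2 tan(π/6)) = 0.1377 m from the centre, with end-angles ±π/6.
One side contributes B₁ = (μ₀I/4πd)·2 sin(π/6) = 1.87×10⁻⁶ T.
All 6 sides add in the same direction: B = 6 × 1.87×10⁻⁶ = 1.12×10⁻⁵ T.

B ≈ 11.2 μT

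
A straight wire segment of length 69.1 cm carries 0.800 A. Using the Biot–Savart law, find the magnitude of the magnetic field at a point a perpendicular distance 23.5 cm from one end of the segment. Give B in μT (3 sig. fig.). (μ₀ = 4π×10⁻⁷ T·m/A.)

B ≈ 0.322 μT

For a finite straight segment, B = (μ₀I/4πd)(sinθ₁ + sinθ₂), where θ₁, θ₂ are the angles from the perpendicular to each end.
The perpendicular foot is at one end, so the two end-offsets along the wire are 0 and L = 0.691 m.
sinθ₁ = 0/√(0²+0.235²) = 0.0000; sinθ₂ = 0.691/√(0.691²+0.235²) = 0.9467.
B = (4π×10⁻⁷ × 0.800) / (4π × 0.235) × (0.0000 + 0.9467) = 3.22×10⁻⁷ T.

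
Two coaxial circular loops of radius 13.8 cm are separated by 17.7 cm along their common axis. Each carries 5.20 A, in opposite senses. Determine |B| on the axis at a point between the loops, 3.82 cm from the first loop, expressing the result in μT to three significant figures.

B ≈ 12.9 μT

Each loop contributes B = μ₀IR²/[2(R²+z²)^(3/2)] on the axis, with z measured from that loop.
Loop 1 (z = 0.0382 m): B₁ = 2.12×10⁻⁵ T. Loop 2 (z = 0.1388 m): B₂ = 8.30×10⁻⁶ T.
The fields oppose: B = |B₁ − B₂| = 1.29×10⁻⁵ T.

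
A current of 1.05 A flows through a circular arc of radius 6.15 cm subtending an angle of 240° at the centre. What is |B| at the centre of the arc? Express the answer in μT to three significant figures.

The Biot–Savart field of a circular arc at its centre is B = μ₀Iφ/(4πR), with φ = 4.189 rad.
B = (4π×10⁻⁷ × 1.05 × 4.189) / (4π × 0.0615) = 7.15×10⁻⁶ T.

B ≈ 7.15 μT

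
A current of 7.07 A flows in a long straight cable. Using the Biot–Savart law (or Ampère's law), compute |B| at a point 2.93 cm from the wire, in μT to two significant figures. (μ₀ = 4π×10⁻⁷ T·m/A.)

For an infinitely long straight wire, B = μ₀I/(2πd).
B = (4π×10⁻⁷ × 7.07) / (2π × 0.0293) = 4.83×10⁻⁵ T.

B ≈ 48 μT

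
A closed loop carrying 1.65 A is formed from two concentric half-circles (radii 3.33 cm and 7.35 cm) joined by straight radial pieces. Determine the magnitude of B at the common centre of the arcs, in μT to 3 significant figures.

B ≈ 8.51 μT

The radial connectors point toward the centre, so dl × r̂ = 0 and they contribute nothing.
Each semicircle gives μ₀I/(4R): inner arc 1.56×10⁻⁵ T, outer arc 7.05×10⁻⁶ T.
The two arcs carry current in opposite angular senses, so their fields oppose: B = |1.56×10⁻⁵ − 7.05×10⁻⁶| = 8.51×10⁻⁶ T.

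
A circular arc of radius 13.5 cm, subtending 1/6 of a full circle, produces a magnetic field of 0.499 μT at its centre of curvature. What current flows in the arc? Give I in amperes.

For a circular arc, B = μ₀Iφ/(4πR) with φ in radians; here φ = 1.047 rad.
So I = 4πRB/(μ₀φ) = 4π × 0.135 × 4.99×10⁻⁷ / (4π×10⁻⁷ × 1.047) = 0.643 A.

I ≈ 0.643 A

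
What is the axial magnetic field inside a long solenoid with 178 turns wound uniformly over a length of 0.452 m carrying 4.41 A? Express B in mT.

B ≈ 2.18 mT

Inside a long solenoid, B = μ₀nI with n = 393.8 turns/m.
B = 4π×10⁻⁷ × 393.8 × 4.41 = 2.18×10⁻³ T.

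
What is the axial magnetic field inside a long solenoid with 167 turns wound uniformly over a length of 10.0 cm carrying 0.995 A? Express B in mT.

B ≈ 2.09 mT

Inside a long solenoid, B = μ₀nI with n = 1670 turns/m.
B = 4π×10⁻⁷ × 1670 × 0.995 = 2.09×10⁻³ T.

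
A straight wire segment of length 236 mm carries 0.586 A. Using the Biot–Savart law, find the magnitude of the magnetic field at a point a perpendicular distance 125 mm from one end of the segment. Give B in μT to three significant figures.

B ≈ 0.414 μT

For a finite straight segment, B = (μ₀I/4πd)(sinθ₁ + sinθ₂), where θ₁, θ₂ are the angles from the perpendicular to each end.
The perpendicular foot is at one end, so the two end-offsets along the wire are 0 and L = 0.236 m.
sinθ₁ = 0/√(0²+0.125²) = 0.0000; sinθ₂ = 0.236/√(0.236²+0.125²) = 0.8837.
B = (4π×10⁻⁷ × 0.586) / (4π × 0.125) × (0.0000 + 0.8837) = 4.14×10⁻⁷ T.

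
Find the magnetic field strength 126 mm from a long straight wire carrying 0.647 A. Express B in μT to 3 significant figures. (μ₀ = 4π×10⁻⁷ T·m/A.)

For an infinitely long straight wire, B = μ₀I/(2πd).
B = (4π×10⁻⁷ × 0.647) / (2π × 0.126) = 1.03×10⁻⁶ T.

B ≈ 1.03 μT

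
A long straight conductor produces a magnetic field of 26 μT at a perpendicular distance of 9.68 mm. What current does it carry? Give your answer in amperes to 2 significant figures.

I ≈ 1.3 A

For a long straight wire B = μ₀I/(2πd), so I = 2πdB/μ₀.
I = 2π × 0.00968 × 2.60×10⁻⁵ / (4π×10⁻⁷) = 1.26 A.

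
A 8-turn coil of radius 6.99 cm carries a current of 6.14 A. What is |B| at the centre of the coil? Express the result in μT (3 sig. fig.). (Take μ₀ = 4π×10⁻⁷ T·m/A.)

For an N-turn flat coil, B = Nμ₀I/(2R) with R = 0.0699 m.
B = 8 × 5.52×10⁻⁵ T = 4.42×10⁻⁴ T.

B ≈ 442 μT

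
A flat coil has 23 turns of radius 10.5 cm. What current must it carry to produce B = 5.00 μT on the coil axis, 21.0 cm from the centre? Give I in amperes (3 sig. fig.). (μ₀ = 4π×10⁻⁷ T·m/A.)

I ≈ 0.406 A

For an N-turn coil, B = Nμ₀IR²/[2(R²+z²)^(3/2)] with R = 0.105 m, z = 0.21 m, so I = 2B(R²+z²)^(3/2)/(Nμ₀R²) = 2 × 5.00×10⁻⁶ × 1.29×10⁻² / (23 × 4π×10⁻⁷ × 0.01102) = 0.406 A.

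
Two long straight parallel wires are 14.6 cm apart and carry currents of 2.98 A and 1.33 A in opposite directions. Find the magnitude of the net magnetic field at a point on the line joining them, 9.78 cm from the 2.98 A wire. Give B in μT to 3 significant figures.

Each long wire gives B = μ₀I/(2πd). Distances are d₁ = 0.0978 m and d₂ = 0.0482 m.
B₁ = 6.09×10⁻⁶ T, B₂ = 5.52×10⁻⁶ T.
Between antiparallel currents both contributions point the same way, so they add. B = B₁ + B₂ = 6.09×10⁻⁶ + 5.52×10⁻⁶ = 1.16×10⁻⁵ T.

B ≈ 11.6 μT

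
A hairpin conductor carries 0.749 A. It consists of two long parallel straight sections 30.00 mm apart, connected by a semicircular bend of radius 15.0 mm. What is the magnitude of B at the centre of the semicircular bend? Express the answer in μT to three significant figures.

B ≈ 25.7 μT

The semicircular arc contributes B_arc = μ₀I·π/(4πR) = μ₀I/(4R) = 1.57×10⁻⁵ T.
Each semi-infinite lead is at perpendicular distance R = 0.015 m from the centre, with the perpendicular foot at its near end, so it contributes μ₀I/(4πR); both point the same way, together 9.99×10⁻⁶ T.
Arc and leads all point the same direction: B = 1.57×10⁻⁵ + 9.99×10⁻⁶ = 2.57×10⁻⁵ T.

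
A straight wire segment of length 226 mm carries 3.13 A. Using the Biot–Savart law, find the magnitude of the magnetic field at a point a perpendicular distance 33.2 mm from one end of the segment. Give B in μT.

B ≈ 9.33 μT

For a finite straight segment, B = (μ₀I/4πd)(sinθ₁ + sinθ₂), where θ₁, θ₂ are the angles from the perpendicular to each end.
The perpendicular foot is at one end, so the two end-offsets along the wire are 0 and L = 0.226 m.
sinθ₁ = 0/√(0²+0.0332²) = 0.0000; sinθ₂ = 0.226/√(0.226²+0.0332²) = 0.9894.
B = (4π×10⁻⁷ × 3.13) / (4π × 0.0332) × (0.0000 + 0.9894) = 9.33×10⁻⁶ T.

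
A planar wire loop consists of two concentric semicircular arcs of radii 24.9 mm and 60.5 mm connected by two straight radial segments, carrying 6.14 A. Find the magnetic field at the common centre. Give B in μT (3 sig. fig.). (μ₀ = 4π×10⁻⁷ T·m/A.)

B ≈ 45.6 μT

The radial connectors point toward the centre, so dl × r̂ = 0 and they contribute nothing.
Each semicircle gives μ₀I/(4R): inner arc 7.75×10⁻⁵ T, outer arc 3.19×10⁻⁵ T.
The two arcs carry current in opposite angular senses, so their fields oppose: B = |7.75×10⁻⁵ − 3.19×10⁻⁵| = 4.56×10⁻⁵ T.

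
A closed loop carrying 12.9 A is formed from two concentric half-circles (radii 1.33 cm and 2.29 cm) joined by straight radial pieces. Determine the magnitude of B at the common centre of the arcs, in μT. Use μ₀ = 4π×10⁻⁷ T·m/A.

The radial connectors point toward the centre, so dl × r̂ = 0 and they contribute nothing.
Each semicircle gives μ₀I/(4R): inner arc 3.05×10⁻⁴ T, outer arc 1.77×10⁻⁴ T.
The two arcs carry current in opposite angular senses, so their fields oppose: B = |3.05×10⁻⁴ − 1.77×10⁻⁴| = 1.28×10⁻⁴ T.

B ≈ 128 μT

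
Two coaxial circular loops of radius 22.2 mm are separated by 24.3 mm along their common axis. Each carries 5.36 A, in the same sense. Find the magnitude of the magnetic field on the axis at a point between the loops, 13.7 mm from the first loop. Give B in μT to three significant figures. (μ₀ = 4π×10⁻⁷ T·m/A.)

B ≈ 205 μT

Each loop contributes B = μ₀IR²/[2(R²+z²)^(3/2)] on the axis, with z measured from that loop.
Loop 1 (z = 0.0137 m): B₁ = 9.35×10⁻⁵ T. Loop 2 (z = 0.0106 m): B₂ = 1.11×10⁻⁴ T.
The fields add: B = B₁ + B₂ = 2.05×10⁻⁴ T.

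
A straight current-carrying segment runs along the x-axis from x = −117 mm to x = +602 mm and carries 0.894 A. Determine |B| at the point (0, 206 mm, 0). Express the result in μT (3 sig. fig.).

B ≈ 0.625 μT

For a finite straight segment, B = (μ₀I/4πd)(sinθ₁ + sinθ₂), where θ₁, θ₂ are the angles from the perpendicular to each end.
The perpendicular distance is d = 0.206 m; the end-offsets along the wire are a = 0.117 m and b = 0.602 m.
sinθ₁ = 0.117/√(0.117²+0.206²) = 0.4939; sinθ₂ = 0.602/√(0.602²+0.206²) = 0.9461.
B = (4π×10⁻⁷ × 0.894) / (4π × 0.206) × (0.4939 + 0.9461) = 6.25×10⁻⁷ T.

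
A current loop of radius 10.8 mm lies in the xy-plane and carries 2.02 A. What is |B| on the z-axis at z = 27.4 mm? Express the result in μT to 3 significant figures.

B ≈ 5.79 μT

On the axis of a circular loop, B = μ₀IR² / [2(R²+z²)^(3/2)].
R² + z² = (0.0108)² + (0.0274)² = 0.0008674 m², and (R²+z²)^(3/2) = 2.55×10⁻⁵ m³.
B = (4π×10⁻⁷ × 2.02 × 0.0001166) / (2 × 2.55×10⁻⁵) = 5.79×10⁻⁶ T.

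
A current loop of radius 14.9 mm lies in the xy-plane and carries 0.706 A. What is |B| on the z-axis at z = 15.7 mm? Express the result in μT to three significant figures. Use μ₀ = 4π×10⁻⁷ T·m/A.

B ≈ 9.71 μT

On the axis of a circular loop, B = μ₀IR² / [2(R²+z²)^(3/2)].
R² + z² = (0.0149)² + (0.0157)² = 0.0004685 m², and (R²+z²)^(3/2) = 1.01×10⁻⁵ m³.
B = (4π×10⁻⁷ × 0.706 × 0.000222) / (2 × 1.01×10⁻⁵) = 9.71×10⁻⁶ T.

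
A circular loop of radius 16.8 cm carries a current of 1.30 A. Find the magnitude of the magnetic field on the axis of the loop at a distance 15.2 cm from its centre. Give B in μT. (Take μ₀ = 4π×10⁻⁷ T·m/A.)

B ≈ 1.98 μT

On the axis of a circular loop, B = μ₀IR² / [2(R²+z²)^(3/2)].
R² + z² = (0.168)² + (0.152)² = 0.05133 m², and (R²+z²)^(3/2) = 1.16×10⁻² m³.
B = (4π×10⁻⁷ × 1.30 × 0.02822) / (2 × 1.16×10⁻²) = 1.98×10⁻⁶ T.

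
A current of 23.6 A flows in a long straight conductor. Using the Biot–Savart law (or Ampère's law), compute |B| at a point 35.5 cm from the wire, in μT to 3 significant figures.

For an infinitely long straight wire, B = μ₀I/(2πd).
B = (4π×10⁻⁷ × 23.6) / (2π × 0.355) = 1.33×10⁻⁵ T.

B ≈ 13.3 μT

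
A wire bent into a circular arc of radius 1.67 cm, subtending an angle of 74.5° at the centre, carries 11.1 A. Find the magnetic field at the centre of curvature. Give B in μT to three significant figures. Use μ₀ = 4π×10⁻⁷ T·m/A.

The Biot–Savart field of a circular arc at its centre is B = μ₀Iφ/(4πR), with φ = 1.3 rad.
B = (4π×10⁻⁷ × 11.1 × 1.3) / (4π × 0.0167) = 8.64×10⁻⁵ T.

B ≈ 86.4 μT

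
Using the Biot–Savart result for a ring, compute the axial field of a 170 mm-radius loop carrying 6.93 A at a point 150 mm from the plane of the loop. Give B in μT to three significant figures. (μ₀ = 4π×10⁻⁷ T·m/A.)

On the axis of a circular loop, B = μ₀IR² / [2(R²+z²)^(3/2)].
R² + z² = (0.17)² + (0.15)² = 0.0514 m², and (R²+z²)^(3/2) = 1.17×10⁻² m³.
B = (4π×10⁻⁷ × 6.93 × 0.0289) / (2 × 1.17×10⁻²) = 1.08×10⁻⁵ T.

B ≈ 10.8 μT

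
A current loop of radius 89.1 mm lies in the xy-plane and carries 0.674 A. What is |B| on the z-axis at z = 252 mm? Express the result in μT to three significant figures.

B ≈ 0.176 μT

On the axis of a circular loop, B = μ₀IR² / [2(R²+z²)^(3/2)].
R² + z² = (0.0891)² + (0.252)² = 0.07144 m², and (R²+z²)^(3/2) = 1.91×10⁻² m³.
B = (4π×10⁻⁷ × 0.674 × 0.007939) / (2 × 1.91×10⁻²) = 1.76×10⁻⁷ T.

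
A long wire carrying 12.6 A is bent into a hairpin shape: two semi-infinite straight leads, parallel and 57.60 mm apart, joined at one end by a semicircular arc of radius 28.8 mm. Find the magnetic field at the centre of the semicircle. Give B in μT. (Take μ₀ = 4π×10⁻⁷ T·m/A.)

The semicircular arc contributes B_arc = μ₀I·π/(4πR) = μ₀I/(4R) = 1.37×10⁻⁴ T.
Each semi-infinite lead is at perpendicular distance R = 0.0288 m from the centre, with the perpendicular foot at its near end, so it contributes μ₀I/(4πR); both point the same way, together 8.75×10⁻⁵ T.
Arc and leads all point the same direction: B = 1.37×10⁻⁴ + 8.75×10⁻⁵ = 2.25×10⁻⁴ T.

B ≈ 225 μT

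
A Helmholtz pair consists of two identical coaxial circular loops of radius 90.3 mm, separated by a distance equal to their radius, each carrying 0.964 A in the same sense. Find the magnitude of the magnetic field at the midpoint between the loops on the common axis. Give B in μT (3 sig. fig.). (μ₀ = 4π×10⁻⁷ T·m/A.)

B ≈ 9.60 μT

Each loop contributes B = μ₀IR²/[2(R²+z²)^(3/2)] on the axis, with z measured from that loop.
Loop 1 (z = 0.04515 m): B₁ = 4.80×10⁻⁶ T. Loop 2 (z = 0.04515 m): B₂ = 4.80×10⁻⁶ T.
The fields add: B = B₁ + B₂ = 9.60×10⁻⁶ T.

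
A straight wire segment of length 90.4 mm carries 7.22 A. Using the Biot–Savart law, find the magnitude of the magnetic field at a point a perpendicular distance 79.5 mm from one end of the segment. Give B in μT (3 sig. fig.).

For a finite straight segment, B = (μ₀I/4πd)(sinθ₁ + sinθ₂), where θ₁, θ₂ are the angles from the perpendicular to each end.
The perpendicular foot is at one end, so the two end-offsets along the wire are 0 and L = 0.0904 m.
sinθ₁ = 0/√(0²+0.0795²) = 0.0000; sinθ₂ = 0.0904/√(0.0904²+0.0795²) = 0.7509.
B = (4π×10⁻⁷ × 7.22) / (4π × 0.0795) × (0.0000 + 0.7509) = 6.82×10⁻⁶ T.

B ≈ 6.82 μT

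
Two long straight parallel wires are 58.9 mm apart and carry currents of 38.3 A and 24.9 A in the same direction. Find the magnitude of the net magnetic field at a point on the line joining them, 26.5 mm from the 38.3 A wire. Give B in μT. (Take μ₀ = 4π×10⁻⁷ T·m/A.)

B ≈ 135 μT

Each long wire gives B = μ₀I/(2πd). Distances are d₁ = 0.0265 m and d₂ = 0.0324 m.
B₁ = 2.89×10⁻⁴ T, B₂ = 1.54×10⁻⁴ T.
Between parallel currents the two contributions point in opposite directions, so they subtract. B = |B₁ − B₂| = |2.89×10⁻⁴ − 1.54×10⁻⁴| = 1.35×10⁻⁴ T.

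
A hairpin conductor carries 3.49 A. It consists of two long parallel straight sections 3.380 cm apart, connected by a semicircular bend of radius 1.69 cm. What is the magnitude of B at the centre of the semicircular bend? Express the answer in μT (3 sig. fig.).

B ≈ 106 μT

The semicircular arc contributes B_arc = μ₀I·π/(4πR) = μ₀I/(4R) = 6.49×10⁻⁵ T.
Each semi-infinite lead is at perpendicular distance R = 0.0169 m from the centre, with the perpendicular foot at its near end, so it contributes μ₀I/(4πR); both point the same way, together 4.13×10⁻⁵ T.
Arc and leads all point the same direction: B = 6.49×10⁻⁵ + 4.13×10⁻⁵ = 1.06×10⁻⁴ T.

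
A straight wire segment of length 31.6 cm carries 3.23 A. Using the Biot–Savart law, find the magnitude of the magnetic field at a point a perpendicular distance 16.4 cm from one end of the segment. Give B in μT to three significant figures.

B ≈ 1.75 μT

For a finite straight segment, B = (μ₀I/4πd)(sinθ₁ + sinθ₂), where θ₁, θ₂ are the angles from the perpendicular to each end.
The perpendicular foot is at one end, so the two end-offsets along the wire are 0 and L = 0.316 m.
sinθ₁ = 0/√(0²+0.164²) = 0.0000; sinθ₂ = 0.316/√(0.316²+0.164²) = 0.8876.
B = (4π×10⁻⁷ × 3.23) / (4π × 0.164) × (0.0000 + 0.8876) = 1.75×10⁻⁶ T.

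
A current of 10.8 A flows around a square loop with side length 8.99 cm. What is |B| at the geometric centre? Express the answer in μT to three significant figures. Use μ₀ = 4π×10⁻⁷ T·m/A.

Each side is a finite straight segment at perpendicular distance d = a/(2 tan(π/4)) = 0.04495 m from the centre, with end-angles ±π/4.
One side contributes B₁ = (μ₀I/4πd)·2 sin(π/4) = 3.40×10⁻⁵ T.
All 4 sides add in the same direction: B = 4 × 3.40×10⁻⁵ = 1.36×10⁻⁴ T.

B ≈ 136 μT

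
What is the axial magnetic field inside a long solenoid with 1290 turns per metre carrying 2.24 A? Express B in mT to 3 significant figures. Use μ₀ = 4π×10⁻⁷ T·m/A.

Inside a long solenoid, B = μ₀nI with n = 1290 turns/m.
B = 4π×10⁻⁷ × 1290 × 2.24 = 3.63×10⁻³ T.

B ≈ 3.63 mT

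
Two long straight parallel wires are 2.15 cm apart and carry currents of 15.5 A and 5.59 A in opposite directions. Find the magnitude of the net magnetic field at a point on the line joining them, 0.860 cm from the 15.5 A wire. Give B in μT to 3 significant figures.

B ≈ 447 μT

Each long wire gives B = μ₀I/(2πd). Distances are d₁ = 0.0086 m and d₂ = 0.0129 m.
B₁ = 3.60×10⁻⁴ T, B₂ = 8.67×10⁻⁵ T.
Between antiparallel currents both contributions point the same way, so they add. B = B₁ + B₂ = 3.60×10⁻⁴ + 8.67×10⁻⁵ = 4.47×10⁻⁴ T.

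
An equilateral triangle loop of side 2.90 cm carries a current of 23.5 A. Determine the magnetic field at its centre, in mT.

B ≈ 1.46 mT

Each side is a finite straight segment at perpendicular distance d = a/(2 tan(π/3)) = 0.008372 m from the centre, with end-angles ±π/3.
One side contributes B₁ = (μ₀I/4πd)·2 sin(π/3) = 4.86×10⁻⁴ T.
All 3 sides add in the same direction: B = 3 × 4.86×10⁻⁴ = 1.46×10⁻³ T.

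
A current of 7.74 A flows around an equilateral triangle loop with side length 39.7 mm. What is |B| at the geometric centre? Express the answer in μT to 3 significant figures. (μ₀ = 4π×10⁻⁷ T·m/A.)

B ≈ 351 μT

Each side is a finite straight segment at perpendicular distance d = a/(2 tan(π/3)) = 0.01146 m from the centre, with end-angles ±π/3.
One side contributes B₁ = (μ₀I/4πd)·2 sin(π/3) = 1.17×10⁻⁴ T.
All 3 sides add in the same direction: B = 3 × 1.17×10⁻⁴ = 3.51×10⁻⁴ T.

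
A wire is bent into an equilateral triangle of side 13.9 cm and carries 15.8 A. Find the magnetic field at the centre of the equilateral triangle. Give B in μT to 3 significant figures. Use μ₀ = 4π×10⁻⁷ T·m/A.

Each side is a finite straight segment at perpendicular distance d = a/(2 tan(π/3)) = 0.04013 m from the centre, with end-angles ±π/3.
One side contributes B₁ = (μ₀I/4πd)·2 sin(π/3) = 6.82×10⁻⁵ T.
All 3 sides add in the same direction: B = 3 × 6.82×10⁻⁵ = 2.05×10⁻⁴ T.

B ≈ 205 μT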